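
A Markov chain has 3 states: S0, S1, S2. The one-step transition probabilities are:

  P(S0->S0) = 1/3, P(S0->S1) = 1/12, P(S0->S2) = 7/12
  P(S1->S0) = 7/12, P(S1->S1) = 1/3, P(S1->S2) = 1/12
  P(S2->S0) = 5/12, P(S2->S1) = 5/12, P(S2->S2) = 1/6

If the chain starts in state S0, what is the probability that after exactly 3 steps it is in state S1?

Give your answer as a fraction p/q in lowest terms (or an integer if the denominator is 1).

Answer: 445/1728

Derivation:
Computing P^3 by repeated multiplication:
P^1 =
  S0: [1/3, 1/12, 7/12]
  S1: [7/12, 1/3, 1/12]
  S2: [5/12, 5/12, 1/6]
P^2 =
  S0: [29/72, 43/144, 43/144]
  S1: [61/144, 7/36, 55/144]
  S2: [65/144, 35/144, 11/36]
P^3 =
  S0: [187/432, 445/1728, 535/1728]
  S1: [715/1728, 7/27, 565/1728]
  S2: [725/1728, 425/1728, 289/864]

(P^3)[S0 -> S1] = 445/1728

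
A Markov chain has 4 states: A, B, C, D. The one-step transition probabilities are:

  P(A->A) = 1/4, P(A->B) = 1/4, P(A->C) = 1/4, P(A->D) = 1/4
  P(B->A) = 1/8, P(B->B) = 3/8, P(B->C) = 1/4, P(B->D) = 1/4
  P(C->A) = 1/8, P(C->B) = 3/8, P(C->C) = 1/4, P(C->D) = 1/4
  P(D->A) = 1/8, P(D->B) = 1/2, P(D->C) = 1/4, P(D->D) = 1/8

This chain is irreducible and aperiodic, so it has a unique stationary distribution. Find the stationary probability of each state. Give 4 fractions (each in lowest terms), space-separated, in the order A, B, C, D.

Answer: 1/7 97/252 1/4 2/9

Derivation:
The stationary distribution satisfies pi = pi * P, i.e.:
  pi_A = 1/4*pi_A + 1/8*pi_B + 1/8*pi_C + 1/8*pi_D
  pi_B = 1/4*pi_A + 3/8*pi_B + 3/8*pi_C + 1/2*pi_D
  pi_C = 1/4*pi_A + 1/4*pi_B + 1/4*pi_C + 1/4*pi_D
  pi_D = 1/4*pi_A + 1/4*pi_B + 1/4*pi_C + 1/8*pi_D
with normalization: pi_A + pi_B + pi_C + pi_D = 1.

Using the first 3 balance equations plus normalization, the linear system A*pi = b is:
  [-3/4, 1/8, 1/8, 1/8] . pi = 0
  [1/4, -5/8, 3/8, 1/2] . pi = 0
  [1/4, 1/4, -3/4, 1/4] . pi = 0
  [1, 1, 1, 1] . pi = 1

Solving yields:
  pi_A = 1/7
  pi_B = 97/252
  pi_C = 1/4
  pi_D = 2/9

Verification (pi * P):
  1/7*1/4 + 97/252*1/8 + 1/4*1/8 + 2/9*1/8 = 1/7 = pi_A  (ok)
  1/7*1/4 + 97/252*3/8 + 1/4*3/8 + 2/9*1/2 = 97/252 = pi_B  (ok)
  1/7*1/4 + 97/252*1/4 + 1/4*1/4 + 2/9*1/4 = 1/4 = pi_C  (ok)
  1/7*1/4 + 97/252*1/4 + 1/4*1/4 + 2/9*1/8 = 2/9 = pi_D  (ok)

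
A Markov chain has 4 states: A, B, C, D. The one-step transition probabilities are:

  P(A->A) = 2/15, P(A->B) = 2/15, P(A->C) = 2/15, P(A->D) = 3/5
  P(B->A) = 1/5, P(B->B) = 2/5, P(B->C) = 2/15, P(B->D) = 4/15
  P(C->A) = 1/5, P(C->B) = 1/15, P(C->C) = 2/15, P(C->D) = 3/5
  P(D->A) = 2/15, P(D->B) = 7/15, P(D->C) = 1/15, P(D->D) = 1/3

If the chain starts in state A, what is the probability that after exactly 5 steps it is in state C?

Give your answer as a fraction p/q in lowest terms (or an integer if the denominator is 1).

Computing P^5 by repeated multiplication:
P^1 =
  A: [2/15, 2/15, 2/15, 3/5]
  B: [1/5, 2/5, 2/15, 4/15]
  C: [1/5, 1/15, 2/15, 3/5]
  D: [2/15, 7/15, 1/15, 1/3]
P^2 =
  A: [34/225, 9/25, 7/75, 89/225]
  B: [38/225, 8/25, 26/225, 89/225]
  C: [11/75, 77/225, 7/75, 94/225]
  D: [38/225, 82/225, 1/9, 16/45]
P^3 =
  A: [184/1125, 1198/3375, 361/3375, 1264/3375]
  B: [548/3375, 1157/3375, 361/3375, 1309/3375]
  C: [548/3375, 1207/3375, 356/3375, 1264/3375]
  D: [557/3375, 1153/3375, 74/675, 259/675]
P^4 =
  A: [8309/50625, 17501/50625, 5486/50625, 6443/16875]
  B: [2756/16875, 5854/16875, 5441/50625, 19354/50625]
  C: [2771/16875, 17542/50625, 5486/50625, 6428/16875]
  D: [8273/50625, 17467/50625, 1091/10125, 3886/10125]
P^5 =
  A: [124237/759375, 9719/28125, 27307/253125, 290804/759375]
  B: [124253/759375, 29203/84375, 81896/759375, 290399/759375]
  C: [41426/253125, 262352/759375, 27322/253125, 290779/759375]
  D: [124172/759375, 262813/759375, 16364/151875, 58114/151875]

(P^5)[A -> C] = 27307/253125

Answer: 27307/253125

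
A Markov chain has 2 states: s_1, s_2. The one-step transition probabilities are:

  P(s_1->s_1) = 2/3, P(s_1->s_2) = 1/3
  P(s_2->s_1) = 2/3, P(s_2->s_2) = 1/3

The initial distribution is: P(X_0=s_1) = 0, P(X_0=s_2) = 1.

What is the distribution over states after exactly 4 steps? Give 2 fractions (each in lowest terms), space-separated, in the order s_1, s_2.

Propagating the distribution step by step (d_{t+1} = d_t * P):
d_0 = (s_1=0, s_2=1)
  d_1[s_1] = 0*2/3 + 1*2/3 = 2/3
  d_1[s_2] = 0*1/3 + 1*1/3 = 1/3
d_1 = (s_1=2/3, s_2=1/3)
  d_2[s_1] = 2/3*2/3 + 1/3*2/3 = 2/3
  d_2[s_2] = 2/3*1/3 + 1/3*1/3 = 1/3
d_2 = (s_1=2/3, s_2=1/3)
  d_3[s_1] = 2/3*2/3 + 1/3*2/3 = 2/3
  d_3[s_2] = 2/3*1/3 + 1/3*1/3 = 1/3
d_3 = (s_1=2/3, s_2=1/3)
  d_4[s_1] = 2/3*2/3 + 1/3*2/3 = 2/3
  d_4[s_2] = 2/3*1/3 + 1/3*1/3 = 1/3
d_4 = (s_1=2/3, s_2=1/3)

Answer: 2/3 1/3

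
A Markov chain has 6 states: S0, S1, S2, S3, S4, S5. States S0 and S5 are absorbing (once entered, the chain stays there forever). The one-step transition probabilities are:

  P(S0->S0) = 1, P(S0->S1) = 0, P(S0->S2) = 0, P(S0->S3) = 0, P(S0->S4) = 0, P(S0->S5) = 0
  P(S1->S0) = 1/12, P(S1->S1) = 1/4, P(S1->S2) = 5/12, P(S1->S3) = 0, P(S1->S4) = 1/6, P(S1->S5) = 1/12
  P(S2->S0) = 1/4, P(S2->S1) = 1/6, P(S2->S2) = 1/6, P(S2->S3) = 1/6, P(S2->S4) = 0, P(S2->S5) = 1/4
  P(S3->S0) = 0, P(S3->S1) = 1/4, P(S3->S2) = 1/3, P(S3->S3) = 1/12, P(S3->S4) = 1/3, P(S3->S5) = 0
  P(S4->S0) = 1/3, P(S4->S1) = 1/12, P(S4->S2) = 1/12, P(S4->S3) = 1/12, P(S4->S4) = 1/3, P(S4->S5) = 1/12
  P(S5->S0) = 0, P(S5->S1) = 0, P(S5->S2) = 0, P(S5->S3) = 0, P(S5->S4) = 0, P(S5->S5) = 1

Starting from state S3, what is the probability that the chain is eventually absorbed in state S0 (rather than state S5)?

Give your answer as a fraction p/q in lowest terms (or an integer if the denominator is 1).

Answer: 151/248

Derivation:
Let a_i = P(absorbed in S0 | start in state i).
Boundary conditions: a_S0 = 1, a_S5 = 0.
For each transient state i, a_i = sum_j P(i->j) * a_j:
  a_S1 = 1/12*a_S0 + 1/4*a_S1 + 5/12*a_S2 + 0*a_S3 + 1/6*a_S4 + 1/12*a_S5
  a_S2 = 1/4*a_S0 + 1/6*a_S1 + 1/6*a_S2 + 1/6*a_S3 + 0*a_S4 + 1/4*a_S5
  a_S3 = 0*a_S0 + 1/4*a_S1 + 1/3*a_S2 + 1/12*a_S3 + 1/3*a_S4 + 0*a_S5
  a_S4 = 1/3*a_S0 + 1/12*a_S1 + 1/12*a_S2 + 1/12*a_S3 + 1/3*a_S4 + 1/12*a_S5

Substituting a_S0 = 1 and a_S5 = 0, rearrange to (I - Q) a = r where r[i] = P(i -> S0):
  [3/4, -5/12, 0, -1/6] . (a_S1, a_S2, a_S3, a_S4) = 1/12
  [-1/6, 5/6, -1/6, 0] . (a_S1, a_S2, a_S3, a_S4) = 1/4
  [-1/4, -1/3, 11/12, -1/3] . (a_S1, a_S2, a_S3, a_S4) = 0
  [-1/12, -1/12, -1/12, 2/3] . (a_S1, a_S2, a_S3, a_S4) = 1/3

Solving yields:
  a_S1 = 1547/2728
  a_S2 = 365/682
  a_S3 = 151/248
  a_S4 = 3895/5456

Starting state is S3, so the absorption probability is a_S3 = 151/248.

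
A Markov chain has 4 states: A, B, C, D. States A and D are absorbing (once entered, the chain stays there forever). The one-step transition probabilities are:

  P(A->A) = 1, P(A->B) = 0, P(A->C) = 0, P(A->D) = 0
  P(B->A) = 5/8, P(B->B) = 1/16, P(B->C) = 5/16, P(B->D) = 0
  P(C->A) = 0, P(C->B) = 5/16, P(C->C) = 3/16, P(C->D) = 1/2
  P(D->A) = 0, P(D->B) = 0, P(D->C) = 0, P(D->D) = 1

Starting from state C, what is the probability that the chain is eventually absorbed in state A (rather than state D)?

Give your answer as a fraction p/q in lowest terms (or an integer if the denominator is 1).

Answer: 5/17

Derivation:
Let a_i = P(absorbed in A | start in state i).
Boundary conditions: a_A = 1, a_D = 0.
For each transient state i, a_i = sum_j P(i->j) * a_j:
  a_B = 5/8*a_A + 1/16*a_B + 5/16*a_C + 0*a_D
  a_C = 0*a_A + 5/16*a_B + 3/16*a_C + 1/2*a_D

Substituting a_A = 1 and a_D = 0, rearrange to (I - Q) a = r where r[i] = P(i -> A):
  [15/16, -5/16] . (a_B, a_C) = 5/8
  [-5/16, 13/16] . (a_B, a_C) = 0

Solving yields:
  a_B = 13/17
  a_C = 5/17

Starting state is C, so the absorption probability is a_C = 5/17.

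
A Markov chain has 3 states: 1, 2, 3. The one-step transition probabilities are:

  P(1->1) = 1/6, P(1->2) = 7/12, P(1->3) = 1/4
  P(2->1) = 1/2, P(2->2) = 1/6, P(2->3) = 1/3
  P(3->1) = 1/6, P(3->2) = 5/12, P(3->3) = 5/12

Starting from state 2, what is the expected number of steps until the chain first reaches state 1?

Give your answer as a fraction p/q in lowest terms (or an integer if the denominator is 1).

Let h_i = expected steps to first reach 1 from state i.
Boundary: h_1 = 0.
First-step equations for the other states:
  h_2 = 1 + 1/2*h_1 + 1/6*h_2 + 1/3*h_3
  h_3 = 1 + 1/6*h_1 + 5/12*h_2 + 5/12*h_3

Substituting h_1 = 0 and rearranging gives the linear system (I - Q) h = 1:
  [5/6, -1/3] . (h_2, h_3) = 1
  [-5/12, 7/12] . (h_2, h_3) = 1

Solving yields:
  h_2 = 66/25
  h_3 = 18/5

Starting state is 2, so the expected hitting time is h_2 = 66/25.

Answer: 66/25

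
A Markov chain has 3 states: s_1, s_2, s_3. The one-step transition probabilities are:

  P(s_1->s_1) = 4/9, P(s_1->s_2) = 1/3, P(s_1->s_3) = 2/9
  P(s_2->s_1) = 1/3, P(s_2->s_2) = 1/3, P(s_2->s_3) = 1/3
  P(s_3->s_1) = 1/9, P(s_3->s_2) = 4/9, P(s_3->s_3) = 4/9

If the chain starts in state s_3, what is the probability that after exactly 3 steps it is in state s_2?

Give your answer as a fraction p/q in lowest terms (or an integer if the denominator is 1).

Answer: 91/243

Derivation:
Computing P^3 by repeated multiplication:
P^1 =
  s_1: [4/9, 1/3, 2/9]
  s_2: [1/3, 1/3, 1/3]
  s_3: [1/9, 4/9, 4/9]
P^2 =
  s_1: [1/3, 29/81, 25/81]
  s_2: [8/27, 10/27, 1/3]
  s_3: [20/81, 31/81, 10/27]
P^3 =
  s_1: [220/729, 268/729, 241/729]
  s_2: [71/243, 10/27, 82/243]
  s_3: [203/729, 91/243, 253/729]

(P^3)[s_3 -> s_2] = 91/243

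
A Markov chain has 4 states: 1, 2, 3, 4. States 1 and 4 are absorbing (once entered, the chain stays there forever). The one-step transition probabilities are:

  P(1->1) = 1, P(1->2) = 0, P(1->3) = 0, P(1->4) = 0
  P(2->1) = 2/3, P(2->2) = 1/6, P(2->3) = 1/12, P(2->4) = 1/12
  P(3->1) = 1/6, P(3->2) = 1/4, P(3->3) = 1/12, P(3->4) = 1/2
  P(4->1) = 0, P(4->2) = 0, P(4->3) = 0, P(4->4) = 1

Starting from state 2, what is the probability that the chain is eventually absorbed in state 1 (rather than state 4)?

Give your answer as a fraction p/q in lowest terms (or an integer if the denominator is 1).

Let a_i = P(absorbed in 1 | start in state i).
Boundary conditions: a_1 = 1, a_4 = 0.
For each transient state i, a_i = sum_j P(i->j) * a_j:
  a_2 = 2/3*a_1 + 1/6*a_2 + 1/12*a_3 + 1/12*a_4
  a_3 = 1/6*a_1 + 1/4*a_2 + 1/12*a_3 + 1/2*a_4

Substituting a_1 = 1 and a_4 = 0, rearrange to (I - Q) a = r where r[i] = P(i -> 1):
  [5/6, -1/12] . (a_2, a_3) = 2/3
  [-1/4, 11/12] . (a_2, a_3) = 1/6

Solving yields:
  a_2 = 90/107
  a_3 = 44/107

Starting state is 2, so the absorption probability is a_2 = 90/107.

Answer: 90/107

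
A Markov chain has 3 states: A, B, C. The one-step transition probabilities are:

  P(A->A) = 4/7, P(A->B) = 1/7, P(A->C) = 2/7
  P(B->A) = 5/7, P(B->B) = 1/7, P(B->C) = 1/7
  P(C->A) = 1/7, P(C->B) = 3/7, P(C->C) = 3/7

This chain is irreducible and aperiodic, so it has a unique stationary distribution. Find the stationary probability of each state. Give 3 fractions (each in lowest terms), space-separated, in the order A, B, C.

The stationary distribution satisfies pi = pi * P, i.e.:
  pi_A = 4/7*pi_A + 5/7*pi_B + 1/7*pi_C
  pi_B = 1/7*pi_A + 1/7*pi_B + 3/7*pi_C
  pi_C = 2/7*pi_A + 1/7*pi_B + 3/7*pi_C
with normalization: pi_A + pi_B + pi_C = 1.

Using the first 2 balance equations plus normalization, the linear system A*pi = b is:
  [-3/7, 5/7, 1/7] . pi = 0
  [1/7, -6/7, 3/7] . pi = 0
  [1, 1, 1] . pi = 1

Solving yields:
  pi_A = 21/44
  pi_B = 5/22
  pi_C = 13/44

Verification (pi * P):
  21/44*4/7 + 5/22*5/7 + 13/44*1/7 = 21/44 = pi_A  (ok)
  21/44*1/7 + 5/22*1/7 + 13/44*3/7 = 5/22 = pi_B  (ok)
  21/44*2/7 + 5/22*1/7 + 13/44*3/7 = 13/44 = pi_C  (ok)

Answer: 21/44 5/22 13/44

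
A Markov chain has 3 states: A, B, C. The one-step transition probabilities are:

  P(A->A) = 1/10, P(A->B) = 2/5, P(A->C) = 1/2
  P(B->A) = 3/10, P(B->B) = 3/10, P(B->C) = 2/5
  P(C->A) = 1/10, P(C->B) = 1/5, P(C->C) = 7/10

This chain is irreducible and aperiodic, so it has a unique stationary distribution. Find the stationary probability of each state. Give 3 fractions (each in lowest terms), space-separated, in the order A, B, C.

The stationary distribution satisfies pi = pi * P, i.e.:
  pi_A = 1/10*pi_A + 3/10*pi_B + 1/10*pi_C
  pi_B = 2/5*pi_A + 3/10*pi_B + 1/5*pi_C
  pi_C = 1/2*pi_A + 2/5*pi_B + 7/10*pi_C
with normalization: pi_A + pi_B + pi_C = 1.

Using the first 2 balance equations plus normalization, the linear system A*pi = b is:
  [-9/10, 3/10, 1/10] . pi = 0
  [2/5, -7/10, 1/5] . pi = 0
  [1, 1, 1] . pi = 1

Solving yields:
  pi_A = 13/86
  pi_B = 11/43
  pi_C = 51/86

Verification (pi * P):
  13/86*1/10 + 11/43*3/10 + 51/86*1/10 = 13/86 = pi_A  (ok)
  13/86*2/5 + 11/43*3/10 + 51/86*1/5 = 11/43 = pi_B  (ok)
  13/86*1/2 + 11/43*2/5 + 51/86*7/10 = 51/86 = pi_C  (ok)

Answer: 13/86 11/43 51/86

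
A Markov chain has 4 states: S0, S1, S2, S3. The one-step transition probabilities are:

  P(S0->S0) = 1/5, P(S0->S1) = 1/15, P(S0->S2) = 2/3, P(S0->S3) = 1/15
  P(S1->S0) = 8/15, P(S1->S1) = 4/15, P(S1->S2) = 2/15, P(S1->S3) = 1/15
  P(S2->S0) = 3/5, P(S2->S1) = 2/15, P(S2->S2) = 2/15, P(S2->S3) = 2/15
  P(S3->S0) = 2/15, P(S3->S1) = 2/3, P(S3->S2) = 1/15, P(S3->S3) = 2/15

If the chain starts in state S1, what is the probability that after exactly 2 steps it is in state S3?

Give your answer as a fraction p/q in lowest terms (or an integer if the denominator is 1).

Answer: 2/25

Derivation:
Computing P^2 by repeated multiplication:
P^1 =
  S0: [1/5, 1/15, 2/3, 1/15]
  S1: [8/15, 4/15, 2/15, 1/15]
  S2: [3/5, 2/15, 2/15, 2/15]
  S3: [2/15, 2/3, 1/15, 2/15]
P^2 =
  S0: [109/225, 37/225, 53/225, 26/225]
  S1: [76/225, 38/225, 31/75, 2/25]
  S2: [13/45, 41/225, 4/9, 19/225]
  S3: [11/25, 64/225, 44/225, 2/25]

(P^2)[S1 -> S3] = 2/25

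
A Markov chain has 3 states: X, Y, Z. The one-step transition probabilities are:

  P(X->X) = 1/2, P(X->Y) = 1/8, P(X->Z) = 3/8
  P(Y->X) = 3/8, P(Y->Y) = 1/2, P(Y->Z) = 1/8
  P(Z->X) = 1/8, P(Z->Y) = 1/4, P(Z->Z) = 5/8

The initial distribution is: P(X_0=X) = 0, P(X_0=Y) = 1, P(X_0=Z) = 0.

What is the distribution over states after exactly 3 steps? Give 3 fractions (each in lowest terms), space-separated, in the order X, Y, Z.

Propagating the distribution step by step (d_{t+1} = d_t * P):
d_0 = (X=0, Y=1, Z=0)
  d_1[X] = 0*1/2 + 1*3/8 + 0*1/8 = 3/8
  d_1[Y] = 0*1/8 + 1*1/2 + 0*1/4 = 1/2
  d_1[Z] = 0*3/8 + 1*1/8 + 0*5/8 = 1/8
d_1 = (X=3/8, Y=1/2, Z=1/8)
  d_2[X] = 3/8*1/2 + 1/2*3/8 + 1/8*1/8 = 25/64
  d_2[Y] = 3/8*1/8 + 1/2*1/2 + 1/8*1/4 = 21/64
  d_2[Z] = 3/8*3/8 + 1/2*1/8 + 1/8*5/8 = 9/32
d_2 = (X=25/64, Y=21/64, Z=9/32)
  d_3[X] = 25/64*1/2 + 21/64*3/8 + 9/32*1/8 = 181/512
  d_3[Y] = 25/64*1/8 + 21/64*1/2 + 9/32*1/4 = 145/512
  d_3[Z] = 25/64*3/8 + 21/64*1/8 + 9/32*5/8 = 93/256
d_3 = (X=181/512, Y=145/512, Z=93/256)

Answer: 181/512 145/512 93/256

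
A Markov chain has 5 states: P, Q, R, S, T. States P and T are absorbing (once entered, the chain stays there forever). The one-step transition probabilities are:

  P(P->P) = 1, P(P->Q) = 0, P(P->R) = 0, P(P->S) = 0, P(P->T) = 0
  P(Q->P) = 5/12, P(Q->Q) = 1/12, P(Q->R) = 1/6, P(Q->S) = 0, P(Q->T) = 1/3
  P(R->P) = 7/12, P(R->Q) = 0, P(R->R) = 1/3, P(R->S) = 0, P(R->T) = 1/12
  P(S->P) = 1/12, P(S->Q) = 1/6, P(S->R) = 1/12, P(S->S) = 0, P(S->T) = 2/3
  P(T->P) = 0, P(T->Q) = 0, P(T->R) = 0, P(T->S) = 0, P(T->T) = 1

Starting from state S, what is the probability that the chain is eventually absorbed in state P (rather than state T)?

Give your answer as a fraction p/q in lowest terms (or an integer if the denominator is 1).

Let a_i = P(absorbed in P | start in state i).
Boundary conditions: a_P = 1, a_T = 0.
For each transient state i, a_i = sum_j P(i->j) * a_j:
  a_Q = 5/12*a_P + 1/12*a_Q + 1/6*a_R + 0*a_S + 1/3*a_T
  a_R = 7/12*a_P + 0*a_Q + 1/3*a_R + 0*a_S + 1/12*a_T
  a_S = 1/12*a_P + 1/6*a_Q + 1/12*a_R + 0*a_S + 2/3*a_T

Substituting a_P = 1 and a_T = 0, rearrange to (I - Q) a = r where r[i] = P(i -> P):
  [11/12, -1/6, 0] . (a_Q, a_R, a_S) = 5/12
  [0, 2/3, 0] . (a_Q, a_R, a_S) = 7/12
  [-1/6, -1/12, 1] . (a_Q, a_R, a_S) = 1/12

Solving yields:
  a_Q = 27/44
  a_R = 7/8
  a_S = 91/352

Starting state is S, so the absorption probability is a_S = 91/352.

Answer: 91/352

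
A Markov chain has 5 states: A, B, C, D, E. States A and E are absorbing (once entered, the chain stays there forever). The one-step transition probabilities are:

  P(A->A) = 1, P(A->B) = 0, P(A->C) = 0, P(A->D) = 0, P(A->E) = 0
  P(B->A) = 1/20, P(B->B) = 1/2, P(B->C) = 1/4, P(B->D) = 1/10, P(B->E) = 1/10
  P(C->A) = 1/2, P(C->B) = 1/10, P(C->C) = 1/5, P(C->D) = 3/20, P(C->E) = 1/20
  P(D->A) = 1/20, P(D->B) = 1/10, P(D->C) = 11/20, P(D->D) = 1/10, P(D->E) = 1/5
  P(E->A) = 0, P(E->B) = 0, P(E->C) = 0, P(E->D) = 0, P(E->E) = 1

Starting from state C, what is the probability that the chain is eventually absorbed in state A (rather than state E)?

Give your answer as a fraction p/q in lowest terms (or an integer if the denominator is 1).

Answer: 51/62

Derivation:
Let a_i = P(absorbed in A | start in state i).
Boundary conditions: a_A = 1, a_E = 0.
For each transient state i, a_i = sum_j P(i->j) * a_j:
  a_B = 1/20*a_A + 1/2*a_B + 1/4*a_C + 1/10*a_D + 1/10*a_E
  a_C = 1/2*a_A + 1/10*a_B + 1/5*a_C + 3/20*a_D + 1/20*a_E
  a_D = 1/20*a_A + 1/10*a_B + 11/20*a_C + 1/10*a_D + 1/5*a_E

Substituting a_A = 1 and a_E = 0, rearrange to (I - Q) a = r where r[i] = P(i -> A):
  [1/2, -1/4, -1/10] . (a_B, a_C, a_D) = 1/20
  [-1/10, 4/5, -3/20] . (a_B, a_C, a_D) = 1/2
  [-1/10, -11/20, 9/10] . (a_B, a_C, a_D) = 1/20

Solving yields:
  a_B = 79/124
  a_C = 51/62
  a_D = 39/62

Starting state is C, so the absorption probability is a_C = 51/62.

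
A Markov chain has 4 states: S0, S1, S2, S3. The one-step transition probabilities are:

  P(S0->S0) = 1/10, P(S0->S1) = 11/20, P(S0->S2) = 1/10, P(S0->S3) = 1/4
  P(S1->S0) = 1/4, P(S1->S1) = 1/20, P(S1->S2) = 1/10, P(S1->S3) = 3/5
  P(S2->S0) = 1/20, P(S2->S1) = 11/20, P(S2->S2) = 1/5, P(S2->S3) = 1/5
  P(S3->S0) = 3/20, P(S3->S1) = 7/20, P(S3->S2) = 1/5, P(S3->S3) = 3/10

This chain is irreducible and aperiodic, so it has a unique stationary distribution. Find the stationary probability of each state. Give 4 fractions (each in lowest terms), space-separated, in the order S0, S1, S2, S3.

The stationary distribution satisfies pi = pi * P, i.e.:
  pi_S0 = 1/10*pi_S0 + 1/4*pi_S1 + 1/20*pi_S2 + 3/20*pi_S3
  pi_S1 = 11/20*pi_S0 + 1/20*pi_S1 + 11/20*pi_S2 + 7/20*pi_S3
  pi_S2 = 1/10*pi_S0 + 1/10*pi_S1 + 1/5*pi_S2 + 1/5*pi_S3
  pi_S3 = 1/4*pi_S0 + 3/5*pi_S1 + 1/5*pi_S2 + 3/10*pi_S3
with normalization: pi_S0 + pi_S1 + pi_S2 + pi_S3 = 1.

Using the first 3 balance equations plus normalization, the linear system A*pi = b is:
  [-9/10, 1/4, 1/20, 3/20] . pi = 0
  [11/20, -19/20, 11/20, 7/20] . pi = 0
  [1/10, 1/10, -4/5, 1/5] . pi = 0
  [1, 1, 1, 1] . pi = 1

Solving yields:
  pi_S0 = 13/82
  pi_S1 = 13/41
  pi_S2 = 25/164
  pi_S3 = 61/164

Verification (pi * P):
  13/82*1/10 + 13/41*1/4 + 25/164*1/20 + 61/164*3/20 = 13/82 = pi_S0  (ok)
  13/82*11/20 + 13/41*1/20 + 25/164*11/20 + 61/164*7/20 = 13/41 = pi_S1  (ok)
  13/82*1/10 + 13/41*1/10 + 25/164*1/5 + 61/164*1/5 = 25/164 = pi_S2  (ok)
  13/82*1/4 + 13/41*3/5 + 25/164*1/5 + 61/164*3/10 = 61/164 = pi_S3  (ok)

Answer: 13/82 13/41 25/164 61/164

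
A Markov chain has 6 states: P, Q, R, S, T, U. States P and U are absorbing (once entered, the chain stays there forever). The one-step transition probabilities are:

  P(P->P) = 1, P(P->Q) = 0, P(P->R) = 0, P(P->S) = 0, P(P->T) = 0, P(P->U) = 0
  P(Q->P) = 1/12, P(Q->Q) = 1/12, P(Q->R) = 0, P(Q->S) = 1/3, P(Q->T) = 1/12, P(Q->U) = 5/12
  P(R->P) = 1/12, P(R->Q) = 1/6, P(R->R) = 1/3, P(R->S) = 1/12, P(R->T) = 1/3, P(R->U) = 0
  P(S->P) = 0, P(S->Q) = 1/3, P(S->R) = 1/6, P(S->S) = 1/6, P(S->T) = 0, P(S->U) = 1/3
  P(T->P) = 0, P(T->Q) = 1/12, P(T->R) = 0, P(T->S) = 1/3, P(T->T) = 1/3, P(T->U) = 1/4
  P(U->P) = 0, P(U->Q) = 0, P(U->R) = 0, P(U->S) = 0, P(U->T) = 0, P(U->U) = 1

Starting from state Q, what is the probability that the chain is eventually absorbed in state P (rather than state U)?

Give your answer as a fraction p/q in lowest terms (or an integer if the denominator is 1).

Answer: 332/2553

Derivation:
Let a_i = P(absorbed in P | start in state i).
Boundary conditions: a_P = 1, a_U = 0.
For each transient state i, a_i = sum_j P(i->j) * a_j:
  a_Q = 1/12*a_P + 1/12*a_Q + 0*a_R + 1/3*a_S + 1/12*a_T + 5/12*a_U
  a_R = 1/12*a_P + 1/6*a_Q + 1/3*a_R + 1/12*a_S + 1/3*a_T + 0*a_U
  a_S = 0*a_P + 1/3*a_Q + 1/6*a_R + 1/6*a_S + 0*a_T + 1/3*a_U
  a_T = 0*a_P + 1/12*a_Q + 0*a_R + 1/3*a_S + 1/3*a_T + 1/4*a_U

Substituting a_P = 1 and a_U = 0, rearrange to (I - Q) a = r where r[i] = P(i -> P):
  [11/12, 0, -1/3, -1/12] . (a_Q, a_R, a_S, a_T) = 1/12
  [-1/6, 2/3, -1/12, -1/3] . (a_Q, a_R, a_S, a_T) = 1/12
  [-1/3, -1/6, 5/6, 0] . (a_Q, a_R, a_S, a_T) = 0
  [-1/12, 0, -1/3, 2/3] . (a_Q, a_R, a_S, a_T) = 0

Solving yields:
  a_Q = 332/2553
  a_R = 511/2553
  a_S = 235/2553
  a_T = 53/851

Starting state is Q, so the absorption probability is a_Q = 332/2553.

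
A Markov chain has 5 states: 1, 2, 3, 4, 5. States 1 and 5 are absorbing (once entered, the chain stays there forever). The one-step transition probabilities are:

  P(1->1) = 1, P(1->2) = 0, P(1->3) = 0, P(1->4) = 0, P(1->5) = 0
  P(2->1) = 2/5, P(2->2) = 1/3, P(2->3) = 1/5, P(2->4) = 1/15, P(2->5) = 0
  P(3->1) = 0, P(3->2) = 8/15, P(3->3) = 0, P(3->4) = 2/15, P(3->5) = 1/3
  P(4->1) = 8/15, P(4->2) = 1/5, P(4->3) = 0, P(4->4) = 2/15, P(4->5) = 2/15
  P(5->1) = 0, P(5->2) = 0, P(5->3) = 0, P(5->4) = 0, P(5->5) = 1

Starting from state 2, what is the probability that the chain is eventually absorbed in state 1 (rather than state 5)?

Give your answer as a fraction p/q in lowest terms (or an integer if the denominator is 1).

Answer: 446/525

Derivation:
Let a_i = P(absorbed in 1 | start in state i).
Boundary conditions: a_1 = 1, a_5 = 0.
For each transient state i, a_i = sum_j P(i->j) * a_j:
  a_2 = 2/5*a_1 + 1/3*a_2 + 1/5*a_3 + 1/15*a_4 + 0*a_5
  a_3 = 0*a_1 + 8/15*a_2 + 0*a_3 + 2/15*a_4 + 1/3*a_5
  a_4 = 8/15*a_1 + 1/5*a_2 + 0*a_3 + 2/15*a_4 + 2/15*a_5

Substituting a_1 = 1 and a_5 = 0, rearrange to (I - Q) a = r where r[i] = P(i -> 1):
  [2/3, -1/5, -1/15] . (a_2, a_3, a_4) = 2/5
  [-8/15, 1, -2/15] . (a_2, a_3, a_4) = 0
  [-1/5, 0, 13/15] . (a_2, a_3, a_4) = 8/15

Solving yields:
  a_2 = 446/525
  a_3 = 884/1575
  a_4 = 142/175

Starting state is 2, so the absorption probability is a_2 = 446/525.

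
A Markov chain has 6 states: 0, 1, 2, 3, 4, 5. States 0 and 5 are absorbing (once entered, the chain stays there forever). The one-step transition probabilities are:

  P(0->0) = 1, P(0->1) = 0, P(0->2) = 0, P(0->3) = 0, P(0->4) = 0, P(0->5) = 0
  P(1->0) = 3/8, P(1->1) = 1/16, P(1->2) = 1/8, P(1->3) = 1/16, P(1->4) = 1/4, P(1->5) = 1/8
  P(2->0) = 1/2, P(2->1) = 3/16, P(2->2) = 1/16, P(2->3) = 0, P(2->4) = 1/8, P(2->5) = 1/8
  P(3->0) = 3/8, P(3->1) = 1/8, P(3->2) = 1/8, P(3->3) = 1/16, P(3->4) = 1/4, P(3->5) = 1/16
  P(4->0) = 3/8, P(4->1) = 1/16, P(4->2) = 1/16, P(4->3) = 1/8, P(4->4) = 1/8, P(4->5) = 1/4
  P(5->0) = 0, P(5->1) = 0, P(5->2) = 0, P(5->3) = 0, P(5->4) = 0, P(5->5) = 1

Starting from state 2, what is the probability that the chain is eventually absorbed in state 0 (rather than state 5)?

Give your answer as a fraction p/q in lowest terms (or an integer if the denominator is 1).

Let a_i = P(absorbed in 0 | start in state i).
Boundary conditions: a_0 = 1, a_5 = 0.
For each transient state i, a_i = sum_j P(i->j) * a_j:
  a_1 = 3/8*a_0 + 1/16*a_1 + 1/8*a_2 + 1/16*a_3 + 1/4*a_4 + 1/8*a_5
  a_2 = 1/2*a_0 + 3/16*a_1 + 1/16*a_2 + 0*a_3 + 1/8*a_4 + 1/8*a_5
  a_3 = 3/8*a_0 + 1/8*a_1 + 1/8*a_2 + 1/16*a_3 + 1/4*a_4 + 1/16*a_5
  a_4 = 3/8*a_0 + 1/16*a_1 + 1/16*a_2 + 1/8*a_3 + 1/8*a_4 + 1/4*a_5

Substituting a_0 = 1 and a_5 = 0, rearrange to (I - Q) a = r where r[i] = P(i -> 0):
  [15/16, -1/8, -1/16, -1/4] . (a_1, a_2, a_3, a_4) = 3/8
  [-3/16, 15/16, 0, -1/8] . (a_1, a_2, a_3, a_4) = 1/2
  [-1/8, -1/8, 15/16, -1/4] . (a_1, a_2, a_3, a_4) = 3/8
  [-1/16, -1/16, -1/8, 7/8] . (a_1, a_2, a_3, a_4) = 3/8

Solving yields:
  a_1 = 1888/2603
  a_2 = 7959/10412
  a_3 = 2006/2603
  a_4 = 707/1096

Starting state is 2, so the absorption probability is a_2 = 7959/10412.

Answer: 7959/10412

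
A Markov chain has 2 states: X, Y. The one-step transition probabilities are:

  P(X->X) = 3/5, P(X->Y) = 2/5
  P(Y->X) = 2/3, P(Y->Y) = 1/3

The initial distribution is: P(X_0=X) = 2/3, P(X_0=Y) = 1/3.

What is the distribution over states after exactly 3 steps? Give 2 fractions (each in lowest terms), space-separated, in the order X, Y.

Propagating the distribution step by step (d_{t+1} = d_t * P):
d_0 = (X=2/3, Y=1/3)
  d_1[X] = 2/3*3/5 + 1/3*2/3 = 28/45
  d_1[Y] = 2/3*2/5 + 1/3*1/3 = 17/45
d_1 = (X=28/45, Y=17/45)
  d_2[X] = 28/45*3/5 + 17/45*2/3 = 422/675
  d_2[Y] = 28/45*2/5 + 17/45*1/3 = 253/675
d_2 = (X=422/675, Y=253/675)
  d_3[X] = 422/675*3/5 + 253/675*2/3 = 6328/10125
  d_3[Y] = 422/675*2/5 + 253/675*1/3 = 3797/10125
d_3 = (X=6328/10125, Y=3797/10125)

Answer: 6328/10125 3797/10125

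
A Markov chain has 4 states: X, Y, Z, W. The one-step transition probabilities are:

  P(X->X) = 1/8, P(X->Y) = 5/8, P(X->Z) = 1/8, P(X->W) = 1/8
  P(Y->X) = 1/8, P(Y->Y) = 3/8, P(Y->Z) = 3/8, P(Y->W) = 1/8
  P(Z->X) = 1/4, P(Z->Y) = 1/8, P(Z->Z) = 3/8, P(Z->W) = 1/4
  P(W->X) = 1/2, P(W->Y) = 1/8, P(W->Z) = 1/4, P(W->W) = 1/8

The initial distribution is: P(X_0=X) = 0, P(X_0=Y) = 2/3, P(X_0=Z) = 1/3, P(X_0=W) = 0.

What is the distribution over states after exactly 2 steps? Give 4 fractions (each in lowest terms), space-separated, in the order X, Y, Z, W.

Propagating the distribution step by step (d_{t+1} = d_t * P):
d_0 = (X=0, Y=2/3, Z=1/3, W=0)
  d_1[X] = 0*1/8 + 2/3*1/8 + 1/3*1/4 + 0*1/2 = 1/6
  d_1[Y] = 0*5/8 + 2/3*3/8 + 1/3*1/8 + 0*1/8 = 7/24
  d_1[Z] = 0*1/8 + 2/3*3/8 + 1/3*3/8 + 0*1/4 = 3/8
  d_1[W] = 0*1/8 + 2/3*1/8 + 1/3*1/4 + 0*1/8 = 1/6
d_1 = (X=1/6, Y=7/24, Z=3/8, W=1/6)
  d_2[X] = 1/6*1/8 + 7/24*1/8 + 3/8*1/4 + 1/6*1/2 = 15/64
  d_2[Y] = 1/6*5/8 + 7/24*3/8 + 3/8*1/8 + 1/6*1/8 = 9/32
  d_2[Z] = 1/6*1/8 + 7/24*3/8 + 3/8*3/8 + 1/6*1/4 = 5/16
  d_2[W] = 1/6*1/8 + 7/24*1/8 + 3/8*1/4 + 1/6*1/8 = 11/64
d_2 = (X=15/64, Y=9/32, Z=5/16, W=11/64)

Answer: 15/64 9/32 5/16 11/64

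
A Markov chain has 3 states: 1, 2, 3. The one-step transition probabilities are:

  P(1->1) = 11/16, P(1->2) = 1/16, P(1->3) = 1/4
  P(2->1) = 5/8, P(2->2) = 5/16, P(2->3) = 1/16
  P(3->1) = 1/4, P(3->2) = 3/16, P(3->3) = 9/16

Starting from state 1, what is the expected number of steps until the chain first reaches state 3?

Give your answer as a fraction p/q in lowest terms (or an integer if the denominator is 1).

Let h_i = expected steps to first reach 3 from state i.
Boundary: h_3 = 0.
First-step equations for the other states:
  h_1 = 1 + 11/16*h_1 + 1/16*h_2 + 1/4*h_3
  h_2 = 1 + 5/8*h_1 + 5/16*h_2 + 1/16*h_3

Substituting h_3 = 0 and rearranging gives the linear system (I - Q) h = 1:
  [5/16, -1/16] . (h_1, h_2) = 1
  [-5/8, 11/16] . (h_1, h_2) = 1

Solving yields:
  h_1 = 64/15
  h_2 = 16/3

Starting state is 1, so the expected hitting time is h_1 = 64/15.

Answer: 64/15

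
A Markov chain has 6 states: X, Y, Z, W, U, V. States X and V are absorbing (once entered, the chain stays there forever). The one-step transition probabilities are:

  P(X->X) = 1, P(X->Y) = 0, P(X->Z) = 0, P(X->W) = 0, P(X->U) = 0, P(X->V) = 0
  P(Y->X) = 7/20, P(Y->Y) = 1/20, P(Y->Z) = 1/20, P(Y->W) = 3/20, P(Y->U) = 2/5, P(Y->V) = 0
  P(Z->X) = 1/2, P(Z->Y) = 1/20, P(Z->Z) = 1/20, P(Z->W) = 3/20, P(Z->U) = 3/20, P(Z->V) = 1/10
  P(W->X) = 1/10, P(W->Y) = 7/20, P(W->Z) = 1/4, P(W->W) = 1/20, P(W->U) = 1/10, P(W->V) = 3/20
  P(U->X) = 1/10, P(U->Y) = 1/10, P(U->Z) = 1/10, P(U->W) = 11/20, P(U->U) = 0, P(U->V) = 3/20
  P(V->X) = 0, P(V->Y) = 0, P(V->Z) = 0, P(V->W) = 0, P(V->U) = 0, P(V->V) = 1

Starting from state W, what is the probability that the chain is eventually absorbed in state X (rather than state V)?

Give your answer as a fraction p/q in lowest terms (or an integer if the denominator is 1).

Let a_i = P(absorbed in X | start in state i).
Boundary conditions: a_X = 1, a_V = 0.
For each transient state i, a_i = sum_j P(i->j) * a_j:
  a_Y = 7/20*a_X + 1/20*a_Y + 1/20*a_Z + 3/20*a_W + 2/5*a_U + 0*a_V
  a_Z = 1/2*a_X + 1/20*a_Y + 1/20*a_Z + 3/20*a_W + 3/20*a_U + 1/10*a_V
  a_W = 1/10*a_X + 7/20*a_Y + 1/4*a_Z + 1/20*a_W + 1/10*a_U + 3/20*a_V
  a_U = 1/10*a_X + 1/10*a_Y + 1/10*a_Z + 11/20*a_W + 0*a_U + 3/20*a_V

Substituting a_X = 1 and a_V = 0, rearrange to (I - Q) a = r where r[i] = P(i -> X):
  [19/20, -1/20, -3/20, -2/5] . (a_Y, a_Z, a_W, a_U) = 7/20
  [-1/20, 19/20, -3/20, -3/20] . (a_Y, a_Z, a_W, a_U) = 1/2
  [-7/20, -1/4, 19/20, -1/10] . (a_Y, a_Z, a_W, a_U) = 1/10
  [-1/10, -1/10, -11/20, 1] . (a_Y, a_Z, a_W, a_U) = 1/10

Solving yields:
  a_Y = 69467/90070
  a_Z = 13827/18014
  a_W = 29548/45035
  a_U = 5537/9007

Starting state is W, so the absorption probability is a_W = 29548/45035.

Answer: 29548/45035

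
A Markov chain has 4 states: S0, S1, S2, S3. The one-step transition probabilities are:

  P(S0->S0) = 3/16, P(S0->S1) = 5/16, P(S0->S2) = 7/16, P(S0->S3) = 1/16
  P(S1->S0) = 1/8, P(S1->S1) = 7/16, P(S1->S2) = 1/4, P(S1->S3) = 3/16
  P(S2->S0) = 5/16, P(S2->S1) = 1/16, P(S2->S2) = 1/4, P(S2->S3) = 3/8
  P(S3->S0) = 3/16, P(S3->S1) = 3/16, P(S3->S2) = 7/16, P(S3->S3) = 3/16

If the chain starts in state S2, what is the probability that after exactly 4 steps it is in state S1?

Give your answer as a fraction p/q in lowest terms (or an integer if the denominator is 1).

Answer: 7513/32768

Derivation:
Computing P^4 by repeated multiplication:
P^1 =
  S0: [3/16, 5/16, 7/16, 1/16]
  S1: [1/8, 7/16, 1/4, 3/16]
  S2: [5/16, 1/16, 1/4, 3/8]
  S3: [3/16, 3/16, 7/16, 3/16]
P^2 =
  S0: [57/256, 15/64, 19/64, 63/256]
  S1: [49/256, 9/32, 79/256, 7/32]
  S2: [55/256, 27/128, 97/256, 25/128]
  S3: [59/256, 13/64, 41/128, 63/256]
P^3 =
  S0: [215/1024, 485/2048, 173/512, 441/2048]
  S1: [427/2048, 249/1024, 1339/4096, 907/4096]
  S2: [227/1024, 225/1024, 1339/4096, 949/4096]
  S3: [55/256, 465/2048, 695/2048, 7/32]
P^4 =
  S0: [7043/32768, 945/4096, 10805/32768, 115/512]
  S1: [6985/32768, 7651/32768, 21667/65536, 14597/65536]
  S2: [7033/32768, 7513/32768, 21955/65536, 14489/65536]
  S3: [7069/32768, 3747/16384, 1357/4096, 7349/32768]

(P^4)[S2 -> S1] = 7513/32768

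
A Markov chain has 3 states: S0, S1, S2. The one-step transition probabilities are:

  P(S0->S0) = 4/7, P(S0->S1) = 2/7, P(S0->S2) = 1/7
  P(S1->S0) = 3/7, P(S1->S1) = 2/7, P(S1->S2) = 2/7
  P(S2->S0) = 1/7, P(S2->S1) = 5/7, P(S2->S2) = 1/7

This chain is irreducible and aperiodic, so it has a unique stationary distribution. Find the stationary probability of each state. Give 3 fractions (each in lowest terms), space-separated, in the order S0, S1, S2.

The stationary distribution satisfies pi = pi * P, i.e.:
  pi_S0 = 4/7*pi_S0 + 3/7*pi_S1 + 1/7*pi_S2
  pi_S1 = 2/7*pi_S0 + 2/7*pi_S1 + 5/7*pi_S2
  pi_S2 = 1/7*pi_S0 + 2/7*pi_S1 + 1/7*pi_S2
with normalization: pi_S0 + pi_S1 + pi_S2 = 1.

Using the first 2 balance equations plus normalization, the linear system A*pi = b is:
  [-3/7, 3/7, 1/7] . pi = 0
  [2/7, -5/7, 5/7] . pi = 0
  [1, 1, 1] . pi = 1

Solving yields:
  pi_S0 = 10/23
  pi_S1 = 17/46
  pi_S2 = 9/46

Verification (pi * P):
  10/23*4/7 + 17/46*3/7 + 9/46*1/7 = 10/23 = pi_S0  (ok)
  10/23*2/7 + 17/46*2/7 + 9/46*5/7 = 17/46 = pi_S1  (ok)
  10/23*1/7 + 17/46*2/7 + 9/46*1/7 = 9/46 = pi_S2  (ok)

Answer: 10/23 17/46 9/46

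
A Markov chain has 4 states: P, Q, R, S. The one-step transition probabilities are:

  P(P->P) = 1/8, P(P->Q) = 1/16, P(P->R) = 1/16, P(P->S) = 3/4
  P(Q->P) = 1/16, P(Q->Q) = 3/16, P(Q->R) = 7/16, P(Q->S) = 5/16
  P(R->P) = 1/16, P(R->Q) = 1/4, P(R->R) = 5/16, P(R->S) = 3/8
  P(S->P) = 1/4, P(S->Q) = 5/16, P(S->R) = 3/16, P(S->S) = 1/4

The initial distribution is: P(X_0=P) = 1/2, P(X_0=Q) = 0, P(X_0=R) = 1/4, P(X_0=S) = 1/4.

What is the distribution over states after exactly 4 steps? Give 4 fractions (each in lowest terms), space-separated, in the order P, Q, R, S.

Answer: 9333/65536 30627/131072 16931/65536 47917/131072

Derivation:
Propagating the distribution step by step (d_{t+1} = d_t * P):
d_0 = (P=1/2, Q=0, R=1/4, S=1/4)
  d_1[P] = 1/2*1/8 + 0*1/16 + 1/4*1/16 + 1/4*1/4 = 9/64
  d_1[Q] = 1/2*1/16 + 0*3/16 + 1/4*1/4 + 1/4*5/16 = 11/64
  d_1[R] = 1/2*1/16 + 0*7/16 + 1/4*5/16 + 1/4*3/16 = 5/32
  d_1[S] = 1/2*3/4 + 0*5/16 + 1/4*3/8 + 1/4*1/4 = 17/32
d_1 = (P=9/64, Q=11/64, R=5/32, S=17/32)
  d_2[P] = 9/64*1/8 + 11/64*1/16 + 5/32*1/16 + 17/32*1/4 = 175/1024
  d_2[Q] = 9/64*1/16 + 11/64*3/16 + 5/32*1/4 + 17/32*5/16 = 63/256
  d_2[R] = 9/64*1/16 + 11/64*7/16 + 5/32*5/16 + 17/32*3/16 = 119/512
  d_2[S] = 9/64*3/4 + 11/64*5/16 + 5/32*3/8 + 17/32*1/4 = 359/1024
d_2 = (P=175/1024, Q=63/256, R=119/512, S=359/1024)
  d_3[P] = 175/1024*1/8 + 63/256*1/16 + 119/512*1/16 + 359/1024*1/4 = 569/4096
  d_3[Q] = 175/1024*1/16 + 63/256*3/16 + 119/512*1/4 + 359/1024*5/16 = 1839/8192
  d_3[R] = 175/1024*1/16 + 63/256*7/16 + 119/512*5/16 + 359/1024*3/16 = 2103/8192
  d_3[S] = 175/1024*3/4 + 63/256*5/16 + 119/512*3/8 + 359/1024*1/4 = 389/1024
d_3 = (P=569/4096, Q=1839/8192, R=2103/8192, S=389/1024)
  d_4[P] = 569/4096*1/8 + 1839/8192*1/16 + 2103/8192*1/16 + 389/1024*1/4 = 9333/65536
  d_4[Q] = 569/4096*1/16 + 1839/8192*3/16 + 2103/8192*1/4 + 389/1024*5/16 = 30627/131072
  d_4[R] = 569/4096*1/16 + 1839/8192*7/16 + 2103/8192*5/16 + 389/1024*3/16 = 16931/65536
  d_4[S] = 569/4096*3/4 + 1839/8192*5/16 + 2103/8192*3/8 + 389/1024*1/4 = 47917/131072
d_4 = (P=9333/65536, Q=30627/131072, R=16931/65536, S=47917/131072)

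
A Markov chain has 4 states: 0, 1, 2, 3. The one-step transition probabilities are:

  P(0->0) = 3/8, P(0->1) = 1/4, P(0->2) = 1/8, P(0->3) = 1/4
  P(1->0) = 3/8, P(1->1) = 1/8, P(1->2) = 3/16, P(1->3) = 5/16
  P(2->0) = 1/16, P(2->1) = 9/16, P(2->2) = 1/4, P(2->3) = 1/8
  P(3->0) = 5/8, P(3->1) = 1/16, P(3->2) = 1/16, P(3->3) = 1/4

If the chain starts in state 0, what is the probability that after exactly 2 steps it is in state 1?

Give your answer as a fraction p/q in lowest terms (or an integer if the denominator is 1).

Answer: 27/128

Derivation:
Computing P^2 by repeated multiplication:
P^1 =
  0: [3/8, 1/4, 1/8, 1/4]
  1: [3/8, 1/8, 3/16, 5/16]
  2: [1/16, 9/16, 1/4, 1/8]
  3: [5/8, 1/16, 1/16, 1/4]
P^2 =
  0: [51/128, 27/128, 9/64, 1/4]
  1: [101/256, 15/64, 35/256, 15/64]
  2: [21/64, 15/64, 47/256, 65/256]
  3: [107/256, 55/256, 31/256, 63/256]

(P^2)[0 -> 1] = 27/128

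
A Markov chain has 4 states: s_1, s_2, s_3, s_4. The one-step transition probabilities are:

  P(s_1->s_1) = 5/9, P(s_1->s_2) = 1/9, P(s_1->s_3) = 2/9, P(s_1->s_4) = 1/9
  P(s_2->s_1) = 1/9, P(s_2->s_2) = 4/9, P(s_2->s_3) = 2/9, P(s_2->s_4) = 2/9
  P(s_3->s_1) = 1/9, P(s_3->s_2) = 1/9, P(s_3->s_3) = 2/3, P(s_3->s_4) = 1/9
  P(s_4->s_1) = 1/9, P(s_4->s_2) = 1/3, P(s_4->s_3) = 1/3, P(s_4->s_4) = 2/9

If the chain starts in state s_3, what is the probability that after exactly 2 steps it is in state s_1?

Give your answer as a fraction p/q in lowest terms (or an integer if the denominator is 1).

Computing P^2 by repeated multiplication:
P^1 =
  s_1: [5/9, 1/9, 2/9, 1/9]
  s_2: [1/9, 4/9, 2/9, 2/9]
  s_3: [1/9, 1/9, 2/3, 1/9]
  s_4: [1/9, 1/3, 1/3, 2/9]
P^2 =
  s_1: [29/81, 14/81, 1/3, 11/81]
  s_2: [13/81, 25/81, 28/81, 5/27]
  s_3: [13/81, 14/81, 43/81, 11/81]
  s_4: [13/81, 22/81, 32/81, 14/81]

(P^2)[s_3 -> s_1] = 13/81

Answer: 13/81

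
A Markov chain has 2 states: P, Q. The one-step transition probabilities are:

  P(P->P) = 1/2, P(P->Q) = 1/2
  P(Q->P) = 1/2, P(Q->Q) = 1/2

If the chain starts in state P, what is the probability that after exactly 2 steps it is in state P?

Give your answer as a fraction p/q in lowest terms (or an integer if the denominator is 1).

Computing P^2 by repeated multiplication:
P^1 =
  P: [1/2, 1/2]
  Q: [1/2, 1/2]
P^2 =
  P: [1/2, 1/2]
  Q: [1/2, 1/2]

(P^2)[P -> P] = 1/2

Answer: 1/2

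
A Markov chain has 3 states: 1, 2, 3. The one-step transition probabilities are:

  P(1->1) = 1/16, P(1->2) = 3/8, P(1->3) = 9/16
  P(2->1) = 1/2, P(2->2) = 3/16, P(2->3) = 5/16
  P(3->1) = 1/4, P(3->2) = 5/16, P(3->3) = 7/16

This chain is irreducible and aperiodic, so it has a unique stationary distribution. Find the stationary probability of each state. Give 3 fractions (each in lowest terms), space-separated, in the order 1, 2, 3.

Answer: 46/169 99/338 147/338

Derivation:
The stationary distribution satisfies pi = pi * P, i.e.:
  pi_1 = 1/16*pi_1 + 1/2*pi_2 + 1/4*pi_3
  pi_2 = 3/8*pi_1 + 3/16*pi_2 + 5/16*pi_3
  pi_3 = 9/16*pi_1 + 5/16*pi_2 + 7/16*pi_3
with normalization: pi_1 + pi_2 + pi_3 = 1.

Using the first 2 balance equations plus normalization, the linear system A*pi = b is:
  [-15/16, 1/2, 1/4] . pi = 0
  [3/8, -13/16, 5/16] . pi = 0
  [1, 1, 1] . pi = 1

Solving yields:
  pi_1 = 46/169
  pi_2 = 99/338
  pi_3 = 147/338

Verification (pi * P):
  46/169*1/16 + 99/338*1/2 + 147/338*1/4 = 46/169 = pi_1  (ok)
  46/169*3/8 + 99/338*3/16 + 147/338*5/16 = 99/338 = pi_2  (ok)
  46/169*9/16 + 99/338*5/16 + 147/338*7/16 = 147/338 = pi_3  (ok)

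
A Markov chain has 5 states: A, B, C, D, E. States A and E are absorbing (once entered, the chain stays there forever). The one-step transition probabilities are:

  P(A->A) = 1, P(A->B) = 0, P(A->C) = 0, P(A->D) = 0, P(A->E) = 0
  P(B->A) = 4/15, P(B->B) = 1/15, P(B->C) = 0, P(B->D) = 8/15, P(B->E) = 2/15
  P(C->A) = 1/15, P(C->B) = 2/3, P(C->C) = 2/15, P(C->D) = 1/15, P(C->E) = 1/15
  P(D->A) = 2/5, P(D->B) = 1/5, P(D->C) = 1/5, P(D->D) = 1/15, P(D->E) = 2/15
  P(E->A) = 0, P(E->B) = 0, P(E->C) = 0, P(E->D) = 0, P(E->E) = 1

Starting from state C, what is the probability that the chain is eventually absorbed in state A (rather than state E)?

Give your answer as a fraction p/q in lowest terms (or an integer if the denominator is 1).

Answer: 654/977

Derivation:
Let a_i = P(absorbed in A | start in state i).
Boundary conditions: a_A = 1, a_E = 0.
For each transient state i, a_i = sum_j P(i->j) * a_j:
  a_B = 4/15*a_A + 1/15*a_B + 0*a_C + 8/15*a_D + 2/15*a_E
  a_C = 1/15*a_A + 2/3*a_B + 2/15*a_C + 1/15*a_D + 1/15*a_E
  a_D = 2/5*a_A + 1/5*a_B + 1/5*a_C + 1/15*a_D + 2/15*a_E

Substituting a_A = 1 and a_E = 0, rearrange to (I - Q) a = r where r[i] = P(i -> A):
  [14/15, 0, -8/15] . (a_B, a_C, a_D) = 4/15
  [-2/3, 13/15, -1/15] . (a_B, a_C, a_D) = 1/15
  [-1/5, -1/5, 14/15] . (a_B, a_C, a_D) = 2/5

Solving yields:
  a_B = 682/977
  a_C = 654/977
  a_D = 705/977

Starting state is C, so the absorption probability is a_C = 654/977.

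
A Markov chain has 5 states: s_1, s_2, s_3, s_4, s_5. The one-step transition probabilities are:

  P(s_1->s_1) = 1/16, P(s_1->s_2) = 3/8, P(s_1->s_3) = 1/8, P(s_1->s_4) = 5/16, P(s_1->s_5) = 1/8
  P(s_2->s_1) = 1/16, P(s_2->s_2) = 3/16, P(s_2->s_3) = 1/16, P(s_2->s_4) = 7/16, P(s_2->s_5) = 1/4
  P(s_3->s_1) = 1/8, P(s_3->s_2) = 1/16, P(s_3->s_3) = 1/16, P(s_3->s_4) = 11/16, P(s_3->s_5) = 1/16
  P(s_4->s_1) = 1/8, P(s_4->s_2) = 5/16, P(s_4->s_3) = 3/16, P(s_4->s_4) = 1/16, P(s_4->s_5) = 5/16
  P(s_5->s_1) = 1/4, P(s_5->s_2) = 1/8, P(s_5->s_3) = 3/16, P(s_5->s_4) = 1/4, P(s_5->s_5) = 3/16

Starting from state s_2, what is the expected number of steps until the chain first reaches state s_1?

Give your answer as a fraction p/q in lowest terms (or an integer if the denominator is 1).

Answer: 48016/6399

Derivation:
Let h_i = expected steps to first reach s_1 from state i.
Boundary: h_s_1 = 0.
First-step equations for the other states:
  h_s_2 = 1 + 1/16*h_s_1 + 3/16*h_s_2 + 1/16*h_s_3 + 7/16*h_s_4 + 1/4*h_s_5
  h_s_3 = 1 + 1/8*h_s_1 + 1/16*h_s_2 + 1/16*h_s_3 + 11/16*h_s_4 + 1/16*h_s_5
  h_s_4 = 1 + 1/8*h_s_1 + 5/16*h_s_2 + 3/16*h_s_3 + 1/16*h_s_4 + 5/16*h_s_5
  h_s_5 = 1 + 1/4*h_s_1 + 1/8*h_s_2 + 3/16*h_s_3 + 1/4*h_s_4 + 3/16*h_s_5

Substituting h_s_1 = 0 and rearranging gives the linear system (I - Q) h = 1:
  [13/16, -1/16, -7/16, -1/4] . (h_s_2, h_s_3, h_s_4, h_s_5) = 1
  [-1/16, 15/16, -11/16, -1/16] . (h_s_2, h_s_3, h_s_4, h_s_5) = 1
  [-5/16, -3/16, 15/16, -5/16] . (h_s_2, h_s_3, h_s_4, h_s_5) = 1
  [-1/8, -3/16, -1/4, 13/16] . (h_s_2, h_s_3, h_s_4, h_s_5) = 1

Solving yields:
  h_s_2 = 48016/6399
  h_s_3 = 45872/6399
  h_s_4 = 15088/2133
  h_s_5 = 39776/6399

Starting state is s_2, so the expected hitting time is h_s_2 = 48016/6399.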